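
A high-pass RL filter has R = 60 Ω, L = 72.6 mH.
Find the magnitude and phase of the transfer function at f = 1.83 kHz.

Step 1 — Angular frequency: ω = 2π·1830 = 1.15e+04 rad/s.
Step 2 — Transfer function: H(jω) = jωL/(R + jωL).
Step 3 — Numerator jωL = j·834.8; denominator R + jωL = 60 + j834.8.
Step 4 — H = 0.9949 + j0.07151.
Step 5 — Magnitude: |H| = 0.9974 (-0.0 dB); phase: φ = 4.1°.

|H| = 0.9974 (-0.0 dB), φ = 4.1°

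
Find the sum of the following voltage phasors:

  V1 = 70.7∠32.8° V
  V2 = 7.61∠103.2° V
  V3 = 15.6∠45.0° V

Step 1 — Convert each phasor to rectangular form:
  V1 = 70.7·(cos(32.8°) + j·sin(32.8°)) = 59.43 + j38.3 V
  V2 = 7.61·(cos(103.2°) + j·sin(103.2°)) = -1.738 + j7.409 V
  V3 = 15.6·(cos(45.0°) + j·sin(45.0°)) = 11.03 + j11.03 V
Step 2 — Sum components: V_total = 68.72 + j56.74 V.
Step 3 — Convert to polar: |V_total| = 89.12 V, ∠V_total = 39.5°.

V_total = 89.12∠39.5° V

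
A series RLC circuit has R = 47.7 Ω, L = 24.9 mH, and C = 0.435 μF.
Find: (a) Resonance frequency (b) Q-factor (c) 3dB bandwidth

Step 1 — Resonance condition Im(Z)=0 gives ω₀ = 1/√(LC).
Step 2 — ω₀ = 1/√(0.0249·4.35e-07) = 9609 rad/s.
Step 3 — f₀ = ω₀/(2π) = 1529 Hz.
Step 4 — Series Q: Q = ω₀L/R = 9609·0.0249/47.7 = 5.016.
Step 5 — 3dB bandwidth: Δω = ω₀/Q = 1916 rad/s; BW = Δω/(2π) = 304.9 Hz.

(a) f₀ = 1529 Hz  (b) Q = 5.016  (c) BW = 304.9 Hz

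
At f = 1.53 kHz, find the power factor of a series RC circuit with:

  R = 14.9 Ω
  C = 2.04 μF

Step 1 — Angular frequency: ω = 2π·f = 2π·1530 = 9613 rad/s.
Step 2 — Component impedances:
  R: Z = R = 14.9 Ω
  C: Z = 1/(jωC) = -j/(ω·C) = 0 - j50.99 Ω
Step 3 — Series combination: Z_total = R + C = 14.9 - j50.99 Ω = 53.12∠-73.7° Ω.
Step 4 — Power factor: PF = cos(φ) = Re(Z)/|Z| = 14.9/53.12 = 0.2805.
Step 5 — Type: Im(Z) = -50.99 ⇒ leading (phase φ = -73.7°).

PF = 0.2805 (leading, φ = -73.7°)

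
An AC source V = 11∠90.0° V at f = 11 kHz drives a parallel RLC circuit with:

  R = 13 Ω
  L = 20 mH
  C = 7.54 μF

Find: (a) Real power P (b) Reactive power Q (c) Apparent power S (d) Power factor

Step 1 — Angular frequency: ω = 2π·f = 2π·1.1e+04 = 6.912e+04 rad/s.
Step 2 — Component impedances:
  R: Z = R = 13 Ω
  L: Z = jωL = j·6.912e+04·0.02 = 0 + j1382 Ω
  C: Z = 1/(jωC) = -j/(ω·C) = 0 - j1.919 Ω
Step 3 — Parallel combination: 1/Z_total = 1/R + 1/L + 1/C; Z_total = 0.278 - j1.88 Ω = 1.901∠-81.6° Ω.
Step 4 — Source phasor: V = 11∠90.0° V = 0 + j11 V.
Step 5 — Current: I = V / Z = -5.724 + j0.8462 A = 5.787∠171.6° A.
Step 6 — Complex power: S = V·I* = 9.308 - j62.97 VA.
Step 7 — Real power: P = Re(S) = 9.308 W.
Step 8 — Reactive power: Q = Im(S) = -62.97 VAR.
Step 9 — Apparent power: |S| = 63.65 VA.
Step 10 — Power factor: PF = P/|S| = 0.1462 (leading).

(a) P = 9.308 W  (b) Q = -62.97 VAR  (c) S = 63.65 VA  (d) PF = 0.1462 (leading)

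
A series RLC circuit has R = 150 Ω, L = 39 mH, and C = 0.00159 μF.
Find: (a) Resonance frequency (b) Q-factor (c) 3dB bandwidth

Step 1 — Resonance condition Im(Z)=0 gives ω₀ = 1/√(LC).
Step 2 — ω₀ = 1/√(0.039·1.59e-09) = 1.27e+05 rad/s.
Step 3 — f₀ = ω₀/(2π) = 2.021e+04 Hz.
Step 4 — Series Q: Q = ω₀L/R = 1.27e+05·0.039/150 = 33.02.
Step 5 — 3dB bandwidth: Δω = ω₀/Q = 3846 rad/s; BW = Δω/(2π) = 612.1 Hz.

(a) f₀ = 2.021e+04 Hz  (b) Q = 33.02  (c) BW = 612.1 Hz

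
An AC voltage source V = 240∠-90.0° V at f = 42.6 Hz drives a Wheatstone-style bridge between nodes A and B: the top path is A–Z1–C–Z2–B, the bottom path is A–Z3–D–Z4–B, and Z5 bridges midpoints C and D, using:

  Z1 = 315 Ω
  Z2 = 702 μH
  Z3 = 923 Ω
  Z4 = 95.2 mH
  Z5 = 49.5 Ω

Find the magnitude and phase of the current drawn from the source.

Step 1 — Angular frequency: ω = 2π·f = 2π·42.6 = 267.7 rad/s.
Step 2 — Component impedances:
  Z1: Z = R = 315 Ω
  Z2: Z = jωL = j·267.7·0.000702 = 0 + j0.1879 Ω
  Z3: Z = R = 923 Ω
  Z4: Z = jωL = j·267.7·0.0952 = 0 + j25.48 Ω
  Z5: Z = R = 49.5 Ω
Step 3 — Bridge requires nodal analysis (the Z5 bridge couples midpoints C and D, so the two paths cannot be reduced to a simple series/parallel combination). Setting node B to ground and injecting 1 A at node A, the 3-node admittance system at A, C, D solves to V_A = Z_AB = 235.5 + j1.401 Ω = 235.5∠0.3° Ω.
Step 4 — Source phasor: V = 240∠-90.0° V = 0 - j240 V.
Step 5 — Ohm's law: I = V / Z_total = (0 - j240) / (235.5 + j1.401) = -0.006062 - j1.019 A.
Step 6 — Convert to polar: |I| = 1.019 A, ∠I = -90.3°.

I = 1.019∠-90.3° A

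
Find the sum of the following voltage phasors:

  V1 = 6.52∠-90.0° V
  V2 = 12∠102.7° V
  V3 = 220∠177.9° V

Step 1 — Convert each phasor to rectangular form:
  V1 = 6.52·(cos(-90.0°) + j·sin(-90.0°)) = 0 - j6.52 V
  V2 = 12·(cos(102.7°) + j·sin(102.7°)) = -2.638 + j11.71 V
  V3 = 220·(cos(177.9°) + j·sin(177.9°)) = -219.9 + j8.062 V
Step 2 — Sum components: V_total = -222.5 + j13.25 V.
Step 3 — Convert to polar: |V_total| = 222.9 V, ∠V_total = 176.6°.

V_total = 222.9∠176.6° V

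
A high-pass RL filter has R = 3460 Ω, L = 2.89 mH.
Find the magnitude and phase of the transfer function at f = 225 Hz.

Step 1 — Angular frequency: ω = 2π·225 = 1414 rad/s.
Step 2 — Transfer function: H(jω) = jωL/(R + jωL).
Step 3 — Numerator jωL = j·4.086; denominator R + jωL = 3460 + j4.086.
Step 4 — H = 1.394e-06 + j0.001181.
Step 5 — Magnitude: |H| = 0.001181 (-58.6 dB); phase: φ = 89.9°.

|H| = 0.001181 (-58.6 dB), φ = 89.9°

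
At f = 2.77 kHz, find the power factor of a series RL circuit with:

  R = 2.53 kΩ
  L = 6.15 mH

Step 1 — Angular frequency: ω = 2π·f = 2π·2770 = 1.74e+04 rad/s.
Step 2 — Component impedances:
  R: Z = R = 2530 Ω
  L: Z = jωL = j·1.74e+04·0.00615 = 0 + j107 Ω
Step 3 — Series combination: Z_total = R + L = 2530 + j107 Ω = 2532∠2.4° Ω.
Step 4 — Power factor: PF = cos(φ) = Re(Z)/|Z| = 2530/2532.3 = 0.9991.
Step 5 — Type: Im(Z) = 107 ⇒ lagging (phase φ = 2.4°).

PF = 0.9991 (lagging, φ = 2.4°)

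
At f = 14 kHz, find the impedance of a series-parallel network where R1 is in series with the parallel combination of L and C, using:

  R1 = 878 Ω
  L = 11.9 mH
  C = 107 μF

Step 1 — Angular frequency: ω = 2π·f = 2π·1.4e+04 = 8.796e+04 rad/s.
Step 2 — Component impedances:
  R1: Z = R = 878 Ω
  L: Z = jωL = j·8.796e+04·0.0119 = 0 + j1047 Ω
  C: Z = 1/(jωC) = -j/(ω·C) = 0 - j0.1062 Ω
Step 3 — Parallel branch: L || C = 1/(1/L + 1/C) = 0 - j0.1063 Ω.
Step 4 — Series with R1: Z_total = R1 + (L || C) = 878 - j0.1063 Ω = 878∠-0.0° Ω.

Z = 878 - j0.1063 Ω = 878∠-0.0° Ω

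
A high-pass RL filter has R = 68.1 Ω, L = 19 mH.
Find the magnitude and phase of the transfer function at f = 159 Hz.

Step 1 — Angular frequency: ω = 2π·159 = 999 rad/s.
Step 2 — Transfer function: H(jω) = jωL/(R + jωL).
Step 3 — Numerator jωL = j·18.98; denominator R + jωL = 68.1 + j18.98.
Step 4 — H = 0.07209 + j0.2586.
Step 5 — Magnitude: |H| = 0.2685 (-11.4 dB); phase: φ = 74.4°.

|H| = 0.2685 (-11.4 dB), φ = 74.4°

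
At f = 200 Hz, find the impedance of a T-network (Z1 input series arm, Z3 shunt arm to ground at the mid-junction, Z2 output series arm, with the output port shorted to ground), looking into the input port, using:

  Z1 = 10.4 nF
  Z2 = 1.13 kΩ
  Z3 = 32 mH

Step 1 — Angular frequency: ω = 2π·f = 2π·200 = 1257 rad/s.
Step 2 — Component impedances:
  Z1: Z = 1/(jωC) = -j/(ω·C) = 0 - j7.652e+04 Ω
  Z2: Z = R = 1130 Ω
  Z3: Z = jωL = j·1257·0.032 = 0 + j40.21 Ω
Step 3 — With the output port shorted to ground, the output series arm Z2 runs from the junction to ground; the shunt arm Z3 also runs from the junction to ground. They appear in parallel: Z3 || Z2 = 1.429 + j40.16 Ω.
Step 4 — Series with input arm Z1: Z_in = Z1 + (Z3 || Z2) = 1.429 - j7.648e+04 Ω = 7.648e+04∠-90.0° Ω.

Z = 1.429 - j7.648e+04 Ω = 7.648e+04∠-90.0° Ω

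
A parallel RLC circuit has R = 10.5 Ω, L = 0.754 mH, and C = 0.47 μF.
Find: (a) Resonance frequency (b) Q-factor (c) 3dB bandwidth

Step 1 — Resonance: ω₀ = 1/√(LC) = 1/√(0.000754·4.7e-07) = 5.312e+04 rad/s.
Step 2 — f₀ = ω₀/(2π) = 8454 Hz.
Step 3 — Parallel Q: Q = R/(ω₀L) = 10.5/(5.312e+04·0.000754) = 0.2622.
Step 4 — Bandwidth: Δω = ω₀/Q = 2.026e+05 rad/s; BW = Δω/(2π) = 3.225e+04 Hz.

(a) f₀ = 8454 Hz  (b) Q = 0.2622  (c) BW = 3.225e+04 Hz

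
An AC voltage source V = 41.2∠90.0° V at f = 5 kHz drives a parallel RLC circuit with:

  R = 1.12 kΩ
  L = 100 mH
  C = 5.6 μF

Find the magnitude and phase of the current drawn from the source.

Step 1 — Angular frequency: ω = 2π·f = 2π·5000 = 3.142e+04 rad/s.
Step 2 — Component impedances:
  R: Z = R = 1120 Ω
  L: Z = jωL = j·3.142e+04·0.1 = 0 + j3142 Ω
  C: Z = 1/(jωC) = -j/(ω·C) = 0 - j5.684 Ω
Step 3 — Parallel combination: 1/Z_total = 1/R + 1/L + 1/C; Z_total = 0.02895 - j5.694 Ω = 5.694∠-89.7° Ω.
Step 4 — Source phasor: V = 41.2∠90.0° V = 0 + j41.2 V.
Step 5 — Ohm's law: I = V / Z_total = (0 + j41.2) / (0.02895 - j5.694) = -7.235 + j0.03679 A.
Step 6 — Convert to polar: |I| = 7.235 A, ∠I = 179.7°.

I = 7.235∠179.7° A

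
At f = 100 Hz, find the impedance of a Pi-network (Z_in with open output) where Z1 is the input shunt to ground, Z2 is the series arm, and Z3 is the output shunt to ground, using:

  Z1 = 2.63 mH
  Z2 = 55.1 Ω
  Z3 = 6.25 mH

Step 1 — Angular frequency: ω = 2π·f = 2π·100 = 628.3 rad/s.
Step 2 — Component impedances:
  Z1: Z = jωL = j·628.3·0.00263 = 0 + j1.652 Ω
  Z2: Z = R = 55.1 Ω
  Z3: Z = jωL = j·628.3·0.00625 = 0 + j3.927 Ω
Step 3 — With open output, the series arm Z2 and the output shunt Z3 appear in series to ground: Z2 + Z3 = 55.1 + j3.927 Ω.
Step 4 — Parallel with input shunt Z1: Z_in = Z1 || (Z2 + Z3) = 0.04906 + j1.648 Ω = 1.648∠88.3° Ω.

Z = 0.04906 + j1.648 Ω = 1.648∠88.3° Ω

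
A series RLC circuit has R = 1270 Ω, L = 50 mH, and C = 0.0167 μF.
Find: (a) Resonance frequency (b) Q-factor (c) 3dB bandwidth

Step 1 — Resonance condition Im(Z)=0 gives ω₀ = 1/√(LC).
Step 2 — ω₀ = 1/√(0.05·1.67e-08) = 3.461e+04 rad/s.
Step 3 — f₀ = ω₀/(2π) = 5508 Hz.
Step 4 — Series Q: Q = ω₀L/R = 3.461e+04·0.05/1270 = 1.362.
Step 5 — 3dB bandwidth: Δω = ω₀/Q = 2.54e+04 rad/s; BW = Δω/(2π) = 4043 Hz.

(a) f₀ = 5508 Hz  (b) Q = 1.362  (c) BW = 4043 Hz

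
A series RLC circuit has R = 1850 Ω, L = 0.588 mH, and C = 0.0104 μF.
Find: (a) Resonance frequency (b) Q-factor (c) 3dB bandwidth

Step 1 — Resonance: ω₀ = 1/√(LC) = 1/√(0.000588·1.04e-08) = 4.044e+05 rad/s.
Step 2 — f₀ = ω₀/(2π) = 6.436e+04 Hz.
Step 3 — Series Q: Q = ω₀L/R = 4.044e+05·0.000588/1850 = 0.1285.
Step 4 — Bandwidth: Δω = ω₀/Q = 3.146e+06 rad/s; BW = Δω/(2π) = 5.007e+05 Hz.

(a) f₀ = 6.436e+04 Hz  (b) Q = 0.1285  (c) BW = 5.007e+05 Hz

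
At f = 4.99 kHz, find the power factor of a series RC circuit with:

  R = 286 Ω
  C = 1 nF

Step 1 — Angular frequency: ω = 2π·f = 2π·4990 = 3.135e+04 rad/s.
Step 2 — Component impedances:
  R: Z = R = 286 Ω
  C: Z = 1/(jωC) = -j/(ω·C) = 0 - j3.189e+04 Ω
Step 3 — Series combination: Z_total = R + C = 286 - j3.189e+04 Ω = 3.19e+04∠-89.5° Ω.
Step 4 — Power factor: PF = cos(φ) = Re(Z)/|Z| = 286/31896 = 0.008967.
Step 5 — Type: Im(Z) = -3.189e+04 ⇒ leading (phase φ = -89.5°).

PF = 0.008967 (leading, φ = -89.5°)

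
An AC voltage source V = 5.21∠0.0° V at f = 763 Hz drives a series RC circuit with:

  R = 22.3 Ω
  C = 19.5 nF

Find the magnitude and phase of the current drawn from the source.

Step 1 — Angular frequency: ω = 2π·f = 2π·763 = 4794 rad/s.
Step 2 — Component impedances:
  R: Z = R = 22.3 Ω
  C: Z = 1/(jωC) = -j/(ω·C) = 0 - j1.07e+04 Ω
Step 3 — Series combination: Z_total = R + C = 22.3 - j1.07e+04 Ω = 1.07e+04∠-89.9° Ω.
Step 4 — Source phasor: V = 5.21∠0.0° V = 5.21 V.
Step 5 — Ohm's law: I = V / Z_total = (5.21) / (22.3 - j1.07e+04) = 1.015e-06 + j0.0004871 A.
Step 6 — Convert to polar: |I| = 0.0004871 A, ∠I = 89.9°.

I = 0.0004871∠89.9° A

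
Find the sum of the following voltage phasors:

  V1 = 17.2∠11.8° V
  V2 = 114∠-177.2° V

Step 1 — Convert each phasor to rectangular form:
  V1 = 17.2·(cos(11.8°) + j·sin(11.8°)) = 16.84 + j3.517 V
  V2 = 114·(cos(-177.2°) + j·sin(-177.2°)) = -113.9 - j5.569 V
Step 2 — Sum components: V_total = -97.03 - j2.052 V.
Step 3 — Convert to polar: |V_total| = 97.05 V, ∠V_total = -178.8°.

V_total = 97.05∠-178.8° V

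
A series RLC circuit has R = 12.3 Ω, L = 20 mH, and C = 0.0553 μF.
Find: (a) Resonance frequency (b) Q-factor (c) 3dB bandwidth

Step 1 — Resonance: ω₀ = 1/√(LC) = 1/√(0.02·5.53e-08) = 3.007e+04 rad/s.
Step 2 — f₀ = ω₀/(2π) = 4786 Hz.
Step 3 — Series Q: Q = ω₀L/R = 3.007e+04·0.02/12.3 = 48.89.
Step 4 — Bandwidth: Δω = ω₀/Q = 615 rad/s; BW = Δω/(2π) = 97.88 Hz.

(a) f₀ = 4786 Hz  (b) Q = 48.89  (c) BW = 97.88 Hz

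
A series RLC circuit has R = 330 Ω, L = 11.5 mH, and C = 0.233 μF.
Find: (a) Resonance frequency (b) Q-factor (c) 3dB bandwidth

Step 1 — Resonance condition Im(Z)=0 gives ω₀ = 1/√(LC).
Step 2 — ω₀ = 1/√(0.0115·2.33e-07) = 1.932e+04 rad/s.
Step 3 — f₀ = ω₀/(2π) = 3075 Hz.
Step 4 — Series Q: Q = ω₀L/R = 1.932e+04·0.0115/330 = 0.6732.
Step 5 — 3dB bandwidth: Δω = ω₀/Q = 2.87e+04 rad/s; BW = Δω/(2π) = 4567 Hz.

(a) f₀ = 3075 Hz  (b) Q = 0.6732  (c) BW = 4567 Hz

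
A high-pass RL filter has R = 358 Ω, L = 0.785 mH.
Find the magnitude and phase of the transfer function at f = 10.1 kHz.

Step 1 — Angular frequency: ω = 2π·1.01e+04 = 6.346e+04 rad/s.
Step 2 — Transfer function: H(jω) = jωL/(R + jωL).
Step 3 — Numerator jωL = j·49.82; denominator R + jωL = 358 + j49.82.
Step 4 — H = 0.019 + j0.1365.
Step 5 — Magnitude: |H| = 0.1378 (-17.2 dB); phase: φ = 82.1°.

|H| = 0.1378 (-17.2 dB), φ = 82.1°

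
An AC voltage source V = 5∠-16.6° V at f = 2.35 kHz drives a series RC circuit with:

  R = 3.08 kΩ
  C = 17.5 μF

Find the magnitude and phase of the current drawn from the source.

Step 1 — Angular frequency: ω = 2π·f = 2π·2350 = 1.477e+04 rad/s.
Step 2 — Component impedances:
  R: Z = R = 3080 Ω
  C: Z = 1/(jωC) = -j/(ω·C) = 0 - j3.87 Ω
Step 3 — Series combination: Z_total = R + C = 3080 - j3.87 Ω = 3080∠-0.1° Ω.
Step 4 — Source phasor: V = 5∠-16.6° V = 4.792 - j1.428 V.
Step 5 — Ohm's law: I = V / Z_total = (4.792 - j1.428) / (3080 - j3.87) = 0.001556 - j0.0004618 A.
Step 6 — Convert to polar: |I| = 0.001623 A, ∠I = -16.5°.

I = 0.001623∠-16.5° A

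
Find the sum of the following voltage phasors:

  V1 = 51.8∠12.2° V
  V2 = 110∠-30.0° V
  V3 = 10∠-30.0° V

Step 1 — Convert each phasor to rectangular form:
  V1 = 51.8·(cos(12.2°) + j·sin(12.2°)) = 50.63 + j10.95 V
  V2 = 110·(cos(-30.0°) + j·sin(-30.0°)) = 95.26 - j55 V
  V3 = 10·(cos(-30.0°) + j·sin(-30.0°)) = 8.66 - j5 V
Step 2 — Sum components: V_total = 154.6 - j49.05 V.
Step 3 — Convert to polar: |V_total| = 162.2 V, ∠V_total = -17.6°.

V_total = 162.2∠-17.6° V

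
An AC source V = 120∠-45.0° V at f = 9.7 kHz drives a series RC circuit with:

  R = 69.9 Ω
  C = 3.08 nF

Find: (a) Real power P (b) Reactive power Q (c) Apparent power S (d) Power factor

Step 1 — Angular frequency: ω = 2π·f = 2π·9700 = 6.095e+04 rad/s.
Step 2 — Component impedances:
  R: Z = R = 69.9 Ω
  C: Z = 1/(jωC) = -j/(ω·C) = 0 - j5327 Ω
Step 3 — Series combination: Z_total = R + C = 69.9 - j5327 Ω = 5328∠-89.2° Ω.
Step 4 — Source phasor: V = 120∠-45.0° V = 84.85 - j84.85 V.
Step 5 — Current: I = V / Z = 0.01613 + j0.01572 A = 0.02252∠44.2° A.
Step 6 — Complex power: S = V·I* = 0.03546 - j2.703 VA.
Step 7 — Real power: P = Re(S) = 0.03546 W.
Step 8 — Reactive power: Q = Im(S) = -2.703 VAR.
Step 9 — Apparent power: |S| = 2.703 VA.
Step 10 — Power factor: PF = P/|S| = 0.01312 (leading).

(a) P = 0.03546 W  (b) Q = -2.703 VAR  (c) S = 2.703 VA  (d) PF = 0.01312 (leading)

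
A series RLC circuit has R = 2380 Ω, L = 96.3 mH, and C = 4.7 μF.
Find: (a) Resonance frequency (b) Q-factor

Step 1 — Resonance condition Im(Z)=0 gives ω₀ = 1/√(LC).
Step 2 — ω₀ = 1/√(0.0963·4.7e-06) = 1486 rad/s.
Step 3 — f₀ = ω₀/(2π) = 236.6 Hz.
Step 4 — Series Q: Q = ω₀L/R = 1486·0.0963/2380 = 0.06014.

(a) f₀ = 236.6 Hz  (b) Q = 0.06014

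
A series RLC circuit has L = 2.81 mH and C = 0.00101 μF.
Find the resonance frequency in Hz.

Step 1 — Resonance condition Im(Z)=0 gives ω₀ = 1/√(LC).
Step 2 — ω₀ = 1/√(0.00281·1.01e-09) = 5.936e+05 rad/s.
Step 3 — f₀ = ω₀/(2π) = 9.447e+04 Hz.

f₀ = 9.447e+04 Hz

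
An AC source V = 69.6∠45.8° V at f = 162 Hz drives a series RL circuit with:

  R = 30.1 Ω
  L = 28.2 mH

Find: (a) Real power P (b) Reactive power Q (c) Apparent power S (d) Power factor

Step 1 — Angular frequency: ω = 2π·f = 2π·162 = 1018 rad/s.
Step 2 — Component impedances:
  R: Z = R = 30.1 Ω
  L: Z = jωL = j·1018·0.0282 = 0 + j28.7 Ω
Step 3 — Series combination: Z_total = R + L = 30.1 + j28.7 Ω = 41.59∠43.6° Ω.
Step 4 — Source phasor: V = 69.6∠45.8° V = 48.52 + j49.9 V.
Step 5 — Current: I = V / Z = 1.672 + j0.06307 A = 1.673∠2.2° A.
Step 6 — Complex power: S = V·I* = 84.29 + j80.38 VA.
Step 7 — Real power: P = Re(S) = 84.29 W.
Step 8 — Reactive power: Q = Im(S) = 80.38 VAR.
Step 9 — Apparent power: |S| = 116.5 VA.
Step 10 — Power factor: PF = P/|S| = 0.7237 (lagging).

(a) P = 84.29 W  (b) Q = 80.38 VAR  (c) S = 116.5 VA  (d) PF = 0.7237 (lagging)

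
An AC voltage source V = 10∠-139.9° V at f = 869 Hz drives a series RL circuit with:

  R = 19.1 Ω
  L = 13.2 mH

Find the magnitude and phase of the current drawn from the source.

Step 1 — Angular frequency: ω = 2π·f = 2π·869 = 5460 rad/s.
Step 2 — Component impedances:
  R: Z = R = 19.1 Ω
  L: Z = jωL = j·5460·0.0132 = 0 + j72.07 Ω
Step 3 — Series combination: Z_total = R + L = 19.1 + j72.07 Ω = 74.56∠75.2° Ω.
Step 4 — Source phasor: V = 10∠-139.9° V = -7.649 - j6.441 V.
Step 5 — Ohm's law: I = V / Z_total = (-7.649 - j6.441) / (19.1 + j72.07) = -0.1098 + j0.07704 A.
Step 6 — Convert to polar: |I| = 0.1341 A, ∠I = 144.9°.

I = 0.1341∠144.9° A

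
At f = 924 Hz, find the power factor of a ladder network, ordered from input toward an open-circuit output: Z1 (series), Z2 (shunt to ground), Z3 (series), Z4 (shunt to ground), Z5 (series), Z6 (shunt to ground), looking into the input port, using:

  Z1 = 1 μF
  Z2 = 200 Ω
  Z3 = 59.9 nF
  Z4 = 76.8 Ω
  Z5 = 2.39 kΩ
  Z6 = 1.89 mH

Step 1 — Angular frequency: ω = 2π·f = 2π·924 = 5806 rad/s.
Step 2 — Component impedances:
  Z1: Z = 1/(jωC) = -j/(ω·C) = 0 - j172.2 Ω
  Z2: Z = R = 200 Ω
  Z3: Z = 1/(jωC) = -j/(ω·C) = 0 - j2876 Ω
  Z4: Z = R = 76.8 Ω
  Z5: Z = R = 2390 Ω
  Z6: Z = jωL = j·5806·0.00189 = 0 + j10.97 Ω
Step 3 — Ladder network (open output): work backward from the far end, alternating series and parallel combinations. Z_in = 198.7 - j186 Ω = 272.2∠-43.1° Ω.
Step 4 — Power factor: PF = cos(φ) = Re(Z)/|Z| = 198.7/272.2 = 0.73.
Step 5 — Type: Im(Z) = -186 ⇒ leading (phase φ = -43.1°).

PF = 0.73 (leading, φ = -43.1°)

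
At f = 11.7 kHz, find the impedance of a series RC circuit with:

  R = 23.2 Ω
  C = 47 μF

Step 1 — Angular frequency: ω = 2π·f = 2π·1.17e+04 = 7.351e+04 rad/s.
Step 2 — Component impedances:
  R: Z = R = 23.2 Ω
  C: Z = 1/(jωC) = -j/(ω·C) = 0 - j0.2894 Ω
Step 3 — Series combination: Z_total = R + C = 23.2 - j0.2894 Ω = 23.2∠-0.7° Ω.

Z = 23.2 - j0.2894 Ω = 23.2∠-0.7° Ω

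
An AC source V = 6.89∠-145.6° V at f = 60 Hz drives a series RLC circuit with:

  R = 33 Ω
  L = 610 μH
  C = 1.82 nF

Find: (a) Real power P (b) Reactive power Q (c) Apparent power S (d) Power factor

Step 1 — Angular frequency: ω = 2π·f = 2π·60 = 377 rad/s.
Step 2 — Component impedances:
  R: Z = R = 33 Ω
  L: Z = jωL = j·377·0.00061 = 0 + j0.23 Ω
  C: Z = 1/(jωC) = -j/(ω·C) = 0 - j1.457e+06 Ω
Step 3 — Series combination: Z_total = R + L + C = 33 - j1.457e+06 Ω = 1.457e+06∠-90.0° Ω.
Step 4 — Source phasor: V = 6.89∠-145.6° V = -5.685 - j3.893 V.
Step 5 — Current: I = V / Z = 2.671e-06 - j3.901e-06 A = 4.727e-06∠-55.6° A.
Step 6 — Complex power: S = V·I* = 7.375e-10 - j3.257e-05 VA.
Step 7 — Real power: P = Re(S) = 7.375e-10 W.
Step 8 — Reactive power: Q = Im(S) = -3.257e-05 VAR.
Step 9 — Apparent power: |S| = 3.257e-05 VA.
Step 10 — Power factor: PF = P/|S| = 2.264e-05 (leading).

(a) P = 7.375e-10 W  (b) Q = -3.257e-05 VAR  (c) S = 3.257e-05 VA  (d) PF = 2.264e-05 (leading)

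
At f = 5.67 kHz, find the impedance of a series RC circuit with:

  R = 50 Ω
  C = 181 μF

Step 1 — Angular frequency: ω = 2π·f = 2π·5670 = 3.563e+04 rad/s.
Step 2 — Component impedances:
  R: Z = R = 50 Ω
  C: Z = 1/(jωC) = -j/(ω·C) = 0 - j0.1551 Ω
Step 3 — Series combination: Z_total = R + C = 50 - j0.1551 Ω = 50∠-0.2° Ω.

Z = 50 - j0.1551 Ω = 50∠-0.2° Ω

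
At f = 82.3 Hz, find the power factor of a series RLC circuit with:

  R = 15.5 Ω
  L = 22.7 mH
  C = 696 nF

Step 1 — Angular frequency: ω = 2π·f = 2π·82.3 = 517.1 rad/s.
Step 2 — Component impedances:
  R: Z = R = 15.5 Ω
  L: Z = jωL = j·517.1·0.0227 = 0 + j11.74 Ω
  C: Z = 1/(jωC) = -j/(ω·C) = 0 - j2779 Ω
Step 3 — Series combination: Z_total = R + L + C = 15.5 - j2767 Ω = 2767∠-89.7° Ω.
Step 4 — Power factor: PF = cos(φ) = Re(Z)/|Z| = 15.5/2767 = 0.005602.
Step 5 — Type: Im(Z) = -2767 ⇒ leading (phase φ = -89.7°).

PF = 0.005602 (leading, φ = -89.7°)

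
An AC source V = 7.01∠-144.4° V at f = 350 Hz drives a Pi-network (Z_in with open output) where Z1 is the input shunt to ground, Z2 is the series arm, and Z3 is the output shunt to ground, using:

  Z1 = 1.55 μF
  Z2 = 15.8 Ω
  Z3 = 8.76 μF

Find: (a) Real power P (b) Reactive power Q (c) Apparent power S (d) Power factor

Step 1 — Angular frequency: ω = 2π·f = 2π·350 = 2199 rad/s.
Step 2 — Component impedances:
  Z1: Z = 1/(jωC) = -j/(ω·C) = 0 - j293.4 Ω
  Z2: Z = R = 15.8 Ω
  Z3: Z = 1/(jωC) = -j/(ω·C) = 0 - j51.91 Ω
Step 3 — With open output, the series arm Z2 and the output shunt Z3 appear in series to ground: Z2 + Z3 = 15.8 - j51.91 Ω.
Step 4 — Parallel with input shunt Z1: Z_in = Z1 || (Z2 + Z3) = 11.38 - j44.63 Ω = 46.06∠-75.7° Ω.
Step 5 — Source phasor: V = 7.01∠-144.4° V = -5.7 - j4.081 V.
Step 6 — Current: I = V / Z = 0.05527 - j0.1418 A = 0.1522∠-68.7° A.
Step 7 — Complex power: S = V·I* = 0.2637 - j1.034 VA.
Step 8 — Real power: P = Re(S) = 0.2637 W.
Step 9 — Reactive power: Q = Im(S) = -1.034 VAR.
Step 10 — Apparent power: |S| = 1.067 VA.
Step 11 — Power factor: PF = P/|S| = 0.2472 (leading).

(a) P = 0.2637 W  (b) Q = -1.034 VAR  (c) S = 1.067 VA  (d) PF = 0.2472 (leading)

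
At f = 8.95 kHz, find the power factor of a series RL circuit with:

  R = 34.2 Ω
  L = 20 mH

Step 1 — Angular frequency: ω = 2π·f = 2π·8950 = 5.623e+04 rad/s.
Step 2 — Component impedances:
  R: Z = R = 34.2 Ω
  L: Z = jωL = j·5.623e+04·0.02 = 0 + j1125 Ω
Step 3 — Series combination: Z_total = R + L = 34.2 + j1125 Ω = 1125∠88.3° Ω.
Step 4 — Power factor: PF = cos(φ) = Re(Z)/|Z| = 34.2/1125.2 = 0.03039.
Step 5 — Type: Im(Z) = 1125 ⇒ lagging (phase φ = 88.3°).

PF = 0.03039 (lagging, φ = 88.3°)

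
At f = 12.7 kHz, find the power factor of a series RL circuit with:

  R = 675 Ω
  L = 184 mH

Step 1 — Angular frequency: ω = 2π·f = 2π·1.27e+04 = 7.98e+04 rad/s.
Step 2 — Component impedances:
  R: Z = R = 675 Ω
  L: Z = jωL = j·7.98e+04·0.184 = 0 + j1.468e+04 Ω
Step 3 — Series combination: Z_total = R + L = 675 + j1.468e+04 Ω = 1.47e+04∠87.4° Ω.
Step 4 — Power factor: PF = cos(φ) = Re(Z)/|Z| = 675/1.47e+04 = 0.04592.
Step 5 — Type: Im(Z) = 1.468e+04 ⇒ lagging (phase φ = 87.4°).

PF = 0.04592 (lagging, φ = 87.4°)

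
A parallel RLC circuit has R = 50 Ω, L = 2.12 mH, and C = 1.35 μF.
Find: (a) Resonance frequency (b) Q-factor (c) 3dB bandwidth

Step 1 — Resonance: ω₀ = 1/√(LC) = 1/√(0.00212·1.35e-06) = 1.869e+04 rad/s.
Step 2 — f₀ = ω₀/(2π) = 2975 Hz.
Step 3 — Parallel Q: Q = R/(ω₀L) = 50/(1.869e+04·0.00212) = 1.262.
Step 4 — Bandwidth: Δω = ω₀/Q = 1.481e+04 rad/s; BW = Δω/(2π) = 2358 Hz.

(a) f₀ = 2975 Hz  (b) Q = 1.262  (c) BW = 2358 Hz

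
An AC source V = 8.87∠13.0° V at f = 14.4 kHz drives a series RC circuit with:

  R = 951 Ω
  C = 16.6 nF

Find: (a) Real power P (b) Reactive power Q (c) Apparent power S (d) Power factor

Step 1 — Angular frequency: ω = 2π·f = 2π·1.44e+04 = 9.048e+04 rad/s.
Step 2 — Component impedances:
  R: Z = R = 951 Ω
  C: Z = 1/(jωC) = -j/(ω·C) = 0 - j665.8 Ω
Step 3 — Series combination: Z_total = R + C = 951 - j665.8 Ω = 1161∠-35.0° Ω.
Step 4 — Source phasor: V = 8.87∠13.0° V = 8.643 + j1.995 V.
Step 5 — Current: I = V / Z = 0.005113 + j0.005678 A = 0.007641∠48.0° A.
Step 6 — Complex power: S = V·I* = 0.05552 - j0.03887 VA.
Step 7 — Real power: P = Re(S) = 0.05552 W.
Step 8 — Reactive power: Q = Im(S) = -0.03887 VAR.
Step 9 — Apparent power: |S| = 0.06777 VA.
Step 10 — Power factor: PF = P/|S| = 0.8192 (leading).

(a) P = 0.05552 W  (b) Q = -0.03887 VAR  (c) S = 0.06777 VA  (d) PF = 0.8192 (leading)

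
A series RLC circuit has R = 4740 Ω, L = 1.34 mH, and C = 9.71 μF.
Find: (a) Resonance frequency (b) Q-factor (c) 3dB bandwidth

Step 1 — Resonance: ω₀ = 1/√(LC) = 1/√(0.00134·9.71e-06) = 8767 rad/s.
Step 2 — f₀ = ω₀/(2π) = 1395 Hz.
Step 3 — Series Q: Q = ω₀L/R = 8767·0.00134/4740 = 0.002478.
Step 4 — Bandwidth: Δω = ω₀/Q = 3.537e+06 rad/s; BW = Δω/(2π) = 5.63e+05 Hz.

(a) f₀ = 1395 Hz  (b) Q = 0.002478  (c) BW = 5.63e+05 Hz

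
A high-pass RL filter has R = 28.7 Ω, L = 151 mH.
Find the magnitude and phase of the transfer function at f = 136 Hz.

Step 1 — Angular frequency: ω = 2π·136 = 854.5 rad/s.
Step 2 — Transfer function: H(jω) = jωL/(R + jωL).
Step 3 — Numerator jωL = j·129; denominator R + jωL = 28.7 + j129.
Step 4 — H = 0.9529 + j0.2119.
Step 5 — Magnitude: |H| = 0.9761 (-0.2 dB); phase: φ = 12.5°.

|H| = 0.9761 (-0.2 dB), φ = 12.5°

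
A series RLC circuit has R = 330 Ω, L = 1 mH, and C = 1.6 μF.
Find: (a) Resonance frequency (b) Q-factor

Step 1 — Resonance condition Im(Z)=0 gives ω₀ = 1/√(LC).
Step 2 — ω₀ = 1/√(0.001·1.6e-06) = 2.5e+04 rad/s.
Step 3 — f₀ = ω₀/(2π) = 3979 Hz.
Step 4 — Series Q: Q = ω₀L/R = 2.5e+04·0.001/330 = 0.07576.

(a) f₀ = 3979 Hz  (b) Q = 0.07576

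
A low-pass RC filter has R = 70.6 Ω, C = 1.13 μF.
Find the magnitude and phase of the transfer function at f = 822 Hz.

Step 1 — Angular frequency: ω = 2π·822 = 5165 rad/s.
Step 2 — Transfer function: H(jω) = 1/(1 + jωRC).
Step 3 — Denominator: 1 + jωRC = 1 + j·5165·70.6·1.13e-06 = 1 + j0.412.
Step 4 — H = 0.8549 - j0.3522.
Step 5 — Magnitude: |H| = 0.9246 (-0.7 dB); phase: φ = -22.4°.

|H| = 0.9246 (-0.7 dB), φ = -22.4°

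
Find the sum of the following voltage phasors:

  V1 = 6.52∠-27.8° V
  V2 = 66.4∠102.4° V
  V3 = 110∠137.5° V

Step 1 — Convert each phasor to rectangular form:
  V1 = 6.52·(cos(-27.8°) + j·sin(-27.8°)) = 5.767 - j3.041 V
  V2 = 66.4·(cos(102.4°) + j·sin(102.4°)) = -14.26 + j64.85 V
  V3 = 110·(cos(137.5°) + j·sin(137.5°)) = -81.1 + j74.31 V
Step 2 — Sum components: V_total = -89.59 + j136.1 V.
Step 3 — Convert to polar: |V_total| = 163 V, ∠V_total = 123.4°.

V_total = 163∠123.4° V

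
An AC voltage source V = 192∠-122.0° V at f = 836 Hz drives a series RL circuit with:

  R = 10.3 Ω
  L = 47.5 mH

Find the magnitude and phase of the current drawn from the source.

Step 1 — Angular frequency: ω = 2π·f = 2π·836 = 5253 rad/s.
Step 2 — Component impedances:
  R: Z = R = 10.3 Ω
  L: Z = jωL = j·5253·0.0475 = 0 + j249.5 Ω
Step 3 — Series combination: Z_total = R + L = 10.3 + j249.5 Ω = 249.7∠87.6° Ω.
Step 4 — Source phasor: V = 192∠-122.0° V = -101.7 - j162.8 V.
Step 5 — Ohm's law: I = V / Z_total = (-101.7 - j162.8) / (10.3 + j249.5) = -0.6683 + j0.3802 A.
Step 6 — Convert to polar: |I| = 0.7689 A, ∠I = 150.4°.

I = 0.7689∠150.4° A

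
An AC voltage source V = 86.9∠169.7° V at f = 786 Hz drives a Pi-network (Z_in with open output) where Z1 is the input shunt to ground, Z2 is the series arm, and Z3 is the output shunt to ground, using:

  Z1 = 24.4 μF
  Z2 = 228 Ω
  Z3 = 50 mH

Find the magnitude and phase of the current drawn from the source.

Step 1 — Angular frequency: ω = 2π·f = 2π·786 = 4939 rad/s.
Step 2 — Component impedances:
  Z1: Z = 1/(jωC) = -j/(ω·C) = 0 - j8.299 Ω
  Z2: Z = R = 228 Ω
  Z3: Z = jωL = j·4939·0.05 = 0 + j246.9 Ω
Step 3 — With open output, the series arm Z2 and the output shunt Z3 appear in series to ground: Z2 + Z3 = 228 + j246.9 Ω.
Step 4 — Parallel with input shunt Z1: Z_in = Z1 || (Z2 + Z3) = 0.1441 - j8.45 Ω = 8.451∠-89.0° Ω.
Step 5 — Source phasor: V = 86.9∠169.7° V = -85.5 + j15.54 V.
Step 6 — Ohm's law: I = V / Z_total = (-85.5 + j15.54) / (0.1441 - j8.45) = -2.011 - j10.08 A.
Step 7 — Convert to polar: |I| = 10.28 A, ∠I = -101.3°.

I = 10.28∠-101.3° A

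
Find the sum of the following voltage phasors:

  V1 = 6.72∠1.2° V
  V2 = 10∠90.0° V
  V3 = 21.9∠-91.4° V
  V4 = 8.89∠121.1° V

Step 1 — Convert each phasor to rectangular form:
  V1 = 6.72·(cos(1.2°) + j·sin(1.2°)) = 6.719 + j0.1407 V
  V2 = 10·(cos(90.0°) + j·sin(90.0°)) = 0 + j10 V
  V3 = 21.9·(cos(-91.4°) + j·sin(-91.4°)) = -0.5351 - j21.89 V
  V4 = 8.89·(cos(121.1°) + j·sin(121.1°)) = -4.592 + j7.612 V
Step 2 — Sum components: V_total = 1.591 - j4.141 V.
Step 3 — Convert to polar: |V_total| = 4.436 V, ∠V_total = -69.0°.

V_total = 4.436∠-69.0° V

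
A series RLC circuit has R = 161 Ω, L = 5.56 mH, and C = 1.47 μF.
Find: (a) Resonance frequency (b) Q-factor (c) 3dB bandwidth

Step 1 — Resonance condition Im(Z)=0 gives ω₀ = 1/√(LC).
Step 2 — ω₀ = 1/√(0.00556·1.47e-06) = 1.106e+04 rad/s.
Step 3 — f₀ = ω₀/(2π) = 1760 Hz.
Step 4 — Series Q: Q = ω₀L/R = 1.106e+04·0.00556/161 = 0.382.
Step 5 — 3dB bandwidth: Δω = ω₀/Q = 2.896e+04 rad/s; BW = Δω/(2π) = 4609 Hz.

(a) f₀ = 1760 Hz  (b) Q = 0.382  (c) BW = 4609 Hz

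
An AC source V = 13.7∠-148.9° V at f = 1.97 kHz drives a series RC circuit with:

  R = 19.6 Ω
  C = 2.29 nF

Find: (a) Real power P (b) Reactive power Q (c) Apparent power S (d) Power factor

Step 1 — Angular frequency: ω = 2π·f = 2π·1970 = 1.238e+04 rad/s.
Step 2 — Component impedances:
  R: Z = R = 19.6 Ω
  C: Z = 1/(jωC) = -j/(ω·C) = 0 - j3.528e+04 Ω
Step 3 — Series combination: Z_total = R + C = 19.6 - j3.528e+04 Ω = 3.528e+04∠-90.0° Ω.
Step 4 — Source phasor: V = 13.7∠-148.9° V = -11.73 - j7.077 V.
Step 5 — Current: I = V / Z = 0.0002004 - j0.0003326 A = 0.0003883∠-58.9° A.
Step 6 — Complex power: S = V·I* = 2.956e-06 - j0.00532 VA.
Step 7 — Real power: P = Re(S) = 2.956e-06 W.
Step 8 — Reactive power: Q = Im(S) = -0.00532 VAR.
Step 9 — Apparent power: |S| = 0.00532 VA.
Step 10 — Power factor: PF = P/|S| = 0.0005556 (leading).

(a) P = 2.956e-06 W  (b) Q = -0.00532 VAR  (c) S = 0.00532 VA  (d) PF = 0.0005556 (leading)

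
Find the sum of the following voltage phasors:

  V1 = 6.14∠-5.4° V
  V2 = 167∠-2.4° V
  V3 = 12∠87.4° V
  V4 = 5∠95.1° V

Step 1 — Convert each phasor to rectangular form:
  V1 = 6.14·(cos(-5.4°) + j·sin(-5.4°)) = 6.113 - j0.5778 V
  V2 = 167·(cos(-2.4°) + j·sin(-2.4°)) = 166.9 - j6.993 V
  V3 = 12·(cos(87.4°) + j·sin(87.4°)) = 0.5444 + j11.99 V
  V4 = 5·(cos(95.1°) + j·sin(95.1°)) = -0.4445 + j4.98 V
Step 2 — Sum components: V_total = 173.1 + j9.397 V.
Step 3 — Convert to polar: |V_total| = 173.3 V, ∠V_total = 3.1°.

V_total = 173.3∠3.1° V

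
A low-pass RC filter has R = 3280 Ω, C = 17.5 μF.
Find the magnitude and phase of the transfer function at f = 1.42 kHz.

Step 1 — Angular frequency: ω = 2π·1420 = 8922 rad/s.
Step 2 — Transfer function: H(jω) = 1/(1 + jωRC).
Step 3 — Denominator: 1 + jωRC = 1 + j·8922·3280·1.75e-05 = 1 + j512.1.
Step 4 — H = 3.813e-06 - j0.001953.
Step 5 — Magnitude: |H| = 0.001953 (-54.2 dB); phase: φ = -89.9°.

|H| = 0.001953 (-54.2 dB), φ = -89.9°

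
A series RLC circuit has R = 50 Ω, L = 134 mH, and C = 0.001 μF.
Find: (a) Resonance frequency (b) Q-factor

Step 1 — Resonance condition Im(Z)=0 gives ω₀ = 1/√(LC).
Step 2 — ω₀ = 1/√(0.134·1e-09) = 8.639e+04 rad/s.
Step 3 — f₀ = ω₀/(2π) = 1.375e+04 Hz.
Step 4 — Series Q: Q = ω₀L/R = 8.639e+04·0.134/50 = 231.5.

(a) f₀ = 1.375e+04 Hz  (b) Q = 231.5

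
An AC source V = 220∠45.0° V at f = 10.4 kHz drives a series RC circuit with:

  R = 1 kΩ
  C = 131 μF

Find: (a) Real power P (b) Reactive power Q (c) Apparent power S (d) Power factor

Step 1 — Angular frequency: ω = 2π·f = 2π·1.04e+04 = 6.535e+04 rad/s.
Step 2 — Component impedances:
  R: Z = R = 1000 Ω
  C: Z = 1/(jωC) = -j/(ω·C) = 0 - j0.1168 Ω
Step 3 — Series combination: Z_total = R + C = 1000 - j0.1168 Ω = 1000∠-0.0° Ω.
Step 4 — Source phasor: V = 220∠45.0° V = 155.6 + j155.6 V.
Step 5 — Current: I = V / Z = 0.1555 + j0.1556 A = 0.22∠45.0° A.
Step 6 — Complex power: S = V·I* = 48.4 - j0.005654 VA.
Step 7 — Real power: P = Re(S) = 48.4 W.
Step 8 — Reactive power: Q = Im(S) = -0.005654 VAR.
Step 9 — Apparent power: |S| = 48.4 VA.
Step 10 — Power factor: PF = P/|S| = 1 (leading).

(a) P = 48.4 W  (b) Q = -0.005654 VAR  (c) S = 48.4 VA  (d) PF = 1 (leading)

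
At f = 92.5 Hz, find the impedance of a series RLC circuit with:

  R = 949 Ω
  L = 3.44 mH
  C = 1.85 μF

Step 1 — Angular frequency: ω = 2π·f = 2π·92.5 = 581.2 rad/s.
Step 2 — Component impedances:
  R: Z = R = 949 Ω
  L: Z = jωL = j·581.2·0.00344 = 0 + j1.999 Ω
  C: Z = 1/(jωC) = -j/(ω·C) = 0 - j930.1 Ω
Step 3 — Series combination: Z_total = R + L + C = 949 - j928.1 Ω = 1327∠-44.4° Ω.

Z = 949 - j928.1 Ω = 1327∠-44.4° Ω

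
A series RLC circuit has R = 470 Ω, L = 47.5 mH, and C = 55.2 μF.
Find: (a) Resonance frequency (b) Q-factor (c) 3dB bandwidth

Step 1 — Resonance condition Im(Z)=0 gives ω₀ = 1/√(LC).
Step 2 — ω₀ = 1/√(0.0475·5.52e-05) = 617.6 rad/s.
Step 3 — f₀ = ω₀/(2π) = 98.29 Hz.
Step 4 — Series Q: Q = ω₀L/R = 617.6·0.0475/470 = 0.06241.
Step 5 — 3dB bandwidth: Δω = ω₀/Q = 9895 rad/s; BW = Δω/(2π) = 1575 Hz.

(a) f₀ = 98.29 Hz  (b) Q = 0.06241  (c) BW = 1575 Hz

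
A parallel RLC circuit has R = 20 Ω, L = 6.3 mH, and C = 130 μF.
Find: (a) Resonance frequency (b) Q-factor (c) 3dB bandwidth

Step 1 — Resonance: ω₀ = 1/√(LC) = 1/√(0.0063·0.00013) = 1105 rad/s.
Step 2 — f₀ = ω₀/(2π) = 175.9 Hz.
Step 3 — Parallel Q: Q = R/(ω₀L) = 20/(1105·0.0063) = 2.873.
Step 4 — Bandwidth: Δω = ω₀/Q = 384.6 rad/s; BW = Δω/(2π) = 61.21 Hz.

(a) f₀ = 175.9 Hz  (b) Q = 2.873  (c) BW = 61.21 Hz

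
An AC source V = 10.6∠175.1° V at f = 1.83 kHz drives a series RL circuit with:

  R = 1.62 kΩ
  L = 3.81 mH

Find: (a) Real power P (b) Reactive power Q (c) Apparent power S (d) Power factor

Step 1 — Angular frequency: ω = 2π·f = 2π·1830 = 1.15e+04 rad/s.
Step 2 — Component impedances:
  R: Z = R = 1620 Ω
  L: Z = jωL = j·1.15e+04·0.00381 = 0 + j43.81 Ω
Step 3 — Series combination: Z_total = R + L = 1620 + j43.81 Ω = 1621∠1.5° Ω.
Step 4 — Source phasor: V = 10.6∠175.1° V = -10.56 + j0.9054 V.
Step 5 — Current: I = V / Z = -0.006499 + j0.0007347 A = 0.006541∠173.6° A.
Step 6 — Complex power: S = V·I* = 0.06931 + j0.001874 VA.
Step 7 — Real power: P = Re(S) = 0.06931 W.
Step 8 — Reactive power: Q = Im(S) = 0.001874 VAR.
Step 9 — Apparent power: |S| = 0.06933 VA.
Step 10 — Power factor: PF = P/|S| = 0.9996 (lagging).

(a) P = 0.06931 W  (b) Q = 0.001874 VAR  (c) S = 0.06933 VA  (d) PF = 0.9996 (lagging)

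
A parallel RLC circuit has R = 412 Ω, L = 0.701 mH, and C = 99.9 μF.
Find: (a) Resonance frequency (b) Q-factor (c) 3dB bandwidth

Step 1 — Resonance: ω₀ = 1/√(LC) = 1/√(0.000701·9.99e-05) = 3779 rad/s.
Step 2 — f₀ = ω₀/(2π) = 601.4 Hz.
Step 3 — Parallel Q: Q = R/(ω₀L) = 412/(3779·0.000701) = 155.5.
Step 4 — Bandwidth: Δω = ω₀/Q = 24.3 rad/s; BW = Δω/(2π) = 3.867 Hz.

(a) f₀ = 601.4 Hz  (b) Q = 155.5  (c) BW = 3.867 Hz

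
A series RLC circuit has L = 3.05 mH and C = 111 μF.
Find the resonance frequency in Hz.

Step 1 — Resonance condition Im(Z)=0 gives ω₀ = 1/√(LC).
Step 2 — ω₀ = 1/√(0.00305·0.000111) = 1719 rad/s.
Step 3 — f₀ = ω₀/(2π) = 273.5 Hz.

f₀ = 273.5 Hz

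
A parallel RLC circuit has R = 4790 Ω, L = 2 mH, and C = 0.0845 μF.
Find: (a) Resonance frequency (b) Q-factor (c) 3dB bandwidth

Step 1 — Resonance: ω₀ = 1/√(LC) = 1/√(0.002·8.45e-08) = 7.692e+04 rad/s.
Step 2 — f₀ = ω₀/(2π) = 1.224e+04 Hz.
Step 3 — Parallel Q: Q = R/(ω₀L) = 4790/(7.692e+04·0.002) = 31.14.
Step 4 — Bandwidth: Δω = ω₀/Q = 2471 rad/s; BW = Δω/(2π) = 393.2 Hz.

(a) f₀ = 1.224e+04 Hz  (b) Q = 31.14  (c) BW = 393.2 Hz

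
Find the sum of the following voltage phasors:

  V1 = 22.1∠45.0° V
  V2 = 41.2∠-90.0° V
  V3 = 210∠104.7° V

Step 1 — Convert each phasor to rectangular form:
  V1 = 22.1·(cos(45.0°) + j·sin(45.0°)) = 15.63 + j15.63 V
  V2 = 41.2·(cos(-90.0°) + j·sin(-90.0°)) = 0 - j41.2 V
  V3 = 210·(cos(104.7°) + j·sin(104.7°)) = -53.29 + j203.1 V
Step 2 — Sum components: V_total = -37.66 + j177.6 V.
Step 3 — Convert to polar: |V_total| = 181.5 V, ∠V_total = 102.0°.

V_total = 181.5∠102.0° V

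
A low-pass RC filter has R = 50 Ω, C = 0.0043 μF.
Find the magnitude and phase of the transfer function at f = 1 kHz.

Step 1 — Angular frequency: ω = 2π·1000 = 6283 rad/s.
Step 2 — Transfer function: H(jω) = 1/(1 + jωRC).
Step 3 — Denominator: 1 + jωRC = 1 + j·6283·50·4.3e-09 = 1 + j0.001351.
Step 4 — H = 1 - j0.001351.
Step 5 — Magnitude: |H| = 1 (-0.0 dB); phase: φ = -0.1°.

|H| = 1 (-0.0 dB), φ = -0.1°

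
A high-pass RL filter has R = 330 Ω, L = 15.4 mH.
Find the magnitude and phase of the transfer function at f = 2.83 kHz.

Step 1 — Angular frequency: ω = 2π·2830 = 1.778e+04 rad/s.
Step 2 — Transfer function: H(jω) = jωL/(R + jωL).
Step 3 — Numerator jωL = j·273.8; denominator R + jωL = 330 + j273.8.
Step 4 — H = 0.4078 + j0.4914.
Step 5 — Magnitude: |H| = 0.6386 (-3.9 dB); phase: φ = 50.3°.

|H| = 0.6386 (-3.9 dB), φ = 50.3°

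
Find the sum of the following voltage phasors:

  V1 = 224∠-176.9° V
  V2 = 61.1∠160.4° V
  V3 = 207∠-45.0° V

Step 1 — Convert each phasor to rectangular form:
  V1 = 224·(cos(-176.9°) + j·sin(-176.9°)) = -223.7 - j12.11 V
  V2 = 61.1·(cos(160.4°) + j·sin(160.4°)) = -57.56 + j20.5 V
  V3 = 207·(cos(-45.0°) + j·sin(-45.0°)) = 146.4 - j146.4 V
Step 2 — Sum components: V_total = -134.9 - j138 V.
Step 3 — Convert to polar: |V_total| = 192.9 V, ∠V_total = -134.3°.

V_total = 192.9∠-134.3° V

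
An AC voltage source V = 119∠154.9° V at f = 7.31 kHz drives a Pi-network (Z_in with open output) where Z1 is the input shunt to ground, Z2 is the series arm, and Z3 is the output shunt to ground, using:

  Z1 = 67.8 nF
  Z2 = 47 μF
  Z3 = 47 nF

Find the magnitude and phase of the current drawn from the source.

Step 1 — Angular frequency: ω = 2π·f = 2π·7310 = 4.593e+04 rad/s.
Step 2 — Component impedances:
  Z1: Z = 1/(jωC) = -j/(ω·C) = 0 - j321.1 Ω
  Z2: Z = 1/(jωC) = -j/(ω·C) = 0 - j0.4632 Ω
  Z3: Z = 1/(jωC) = -j/(ω·C) = 0 - j463.2 Ω
Step 3 — With open output, the series arm Z2 and the output shunt Z3 appear in series to ground: Z2 + Z3 = 0 - j463.7 Ω.
Step 4 — Parallel with input shunt Z1: Z_in = Z1 || (Z2 + Z3) = 0 - j189.7 Ω = 189.7∠-90.0° Ω.
Step 5 — Source phasor: V = 119∠154.9° V = -107.8 + j50.48 V.
Step 6 — Ohm's law: I = V / Z_total = (-107.8 + j50.48) / (0 - j189.7) = -0.2661 - j0.568 A.
Step 7 — Convert to polar: |I| = 0.6272 A, ∠I = -115.1°.

I = 0.6272∠-115.1° A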